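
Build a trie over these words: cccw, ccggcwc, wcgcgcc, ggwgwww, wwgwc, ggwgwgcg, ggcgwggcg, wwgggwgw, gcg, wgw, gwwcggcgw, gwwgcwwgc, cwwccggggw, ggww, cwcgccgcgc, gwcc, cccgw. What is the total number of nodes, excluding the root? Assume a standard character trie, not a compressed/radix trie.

82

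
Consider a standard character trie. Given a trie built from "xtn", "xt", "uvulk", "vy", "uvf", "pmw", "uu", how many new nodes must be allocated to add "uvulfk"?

The longest prefix of "uvulfk" already in the trie is "uvul" (length 4).
So 6 − 4 = 2 new nodes.

2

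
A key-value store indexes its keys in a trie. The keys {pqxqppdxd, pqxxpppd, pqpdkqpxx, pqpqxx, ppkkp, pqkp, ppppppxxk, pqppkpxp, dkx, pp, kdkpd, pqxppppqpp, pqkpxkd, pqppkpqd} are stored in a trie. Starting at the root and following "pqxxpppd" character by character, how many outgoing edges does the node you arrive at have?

0

The children of the "pqxxpppd" node are the distinct next characters among strings starting with "pqxxpppd".
No stored string extends past "pqxxpppd".
That node has 0 child edges.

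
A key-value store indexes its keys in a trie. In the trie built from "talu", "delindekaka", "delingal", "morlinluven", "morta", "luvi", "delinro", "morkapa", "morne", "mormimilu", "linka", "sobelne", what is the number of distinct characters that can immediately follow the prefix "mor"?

The children of the "mor" node are the distinct next characters among strings starting with "mor".
Characters that immediately follow "mor" among the stored strings: {k, l, m, n, t}.
That node has 5 child edges.

5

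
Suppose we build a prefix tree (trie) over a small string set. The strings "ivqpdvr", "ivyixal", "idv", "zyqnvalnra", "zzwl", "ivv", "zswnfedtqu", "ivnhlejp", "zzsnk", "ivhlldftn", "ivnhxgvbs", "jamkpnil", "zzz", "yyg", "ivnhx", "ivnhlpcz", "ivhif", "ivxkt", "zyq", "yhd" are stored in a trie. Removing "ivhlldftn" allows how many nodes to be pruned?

Walk "ivhlldftn" from the leaf back toward the root, removing each node that no remaining word uses.
The suffix "lldftn" (6 nodes) is used only by "ivhlldftn"; the node for "ivh" still has the child "i", so pruning stops there.
Nodes removed: 6

6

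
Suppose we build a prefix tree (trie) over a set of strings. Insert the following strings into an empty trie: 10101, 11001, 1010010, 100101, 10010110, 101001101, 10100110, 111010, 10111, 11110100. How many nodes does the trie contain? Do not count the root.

32

Count nodes per top-level branch (shared prefixes stored once):
  '1'-branch (100101, 10010110, 1010010, 10100110, 101001101, 10101, 10111, 11001, 111010, 11110100): 32 nodes
Sum: 32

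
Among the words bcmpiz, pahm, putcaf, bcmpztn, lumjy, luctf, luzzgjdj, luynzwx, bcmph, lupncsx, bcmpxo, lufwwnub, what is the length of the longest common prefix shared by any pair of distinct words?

Equivalently: take the maximum, over all pairs, of their longest common prefix length.
e.g. "bcmph" and "bcmpiz" share the prefix "bcmp" of length 4; no pair shares a longer one.
Longest shared-prefix length: 4

4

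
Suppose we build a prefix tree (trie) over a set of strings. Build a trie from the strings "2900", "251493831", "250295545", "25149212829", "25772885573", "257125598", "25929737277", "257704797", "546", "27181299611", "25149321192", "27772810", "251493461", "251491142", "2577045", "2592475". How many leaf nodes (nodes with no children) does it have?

A leaf is a node with no children — equivalently, the end of a word that is not a proper prefix of any other stored word.
Those words: "250295545", "251491142", "25149212829", "25149321192", "251493461", "251493831", "257125598", "2577045", "257704797", "25772885573", "2592475", "25929737277", "27181299611", "27772810", "2900", "546"
Leaf count: 16

16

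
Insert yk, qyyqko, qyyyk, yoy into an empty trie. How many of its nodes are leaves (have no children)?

4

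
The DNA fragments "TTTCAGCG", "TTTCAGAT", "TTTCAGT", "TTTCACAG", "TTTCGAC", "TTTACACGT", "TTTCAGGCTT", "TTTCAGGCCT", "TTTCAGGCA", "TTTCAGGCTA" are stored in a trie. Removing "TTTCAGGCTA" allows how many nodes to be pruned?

1

A node on "TTTCAGGCTA"'s path can go only if nothing else ends at it or branches off below it.
The suffix "A" (1 node) is used only by "TTTCAGGCTA"; the node for "TTTCAGGCT" still has the child "T", so pruning stops there.
Nodes removed: 1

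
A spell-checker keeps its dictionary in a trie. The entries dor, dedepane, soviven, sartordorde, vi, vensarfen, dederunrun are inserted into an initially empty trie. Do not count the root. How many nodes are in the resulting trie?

Count nodes per top-level branch (shared prefixes stored once):
  'd'-branch (dedepane, dederunrun, dor): 16 nodes
  's'-branch (sartordorde, soviven): 17 nodes
  'v'-branch (vensarfen, vi): 10 nodes
Sum: 43

43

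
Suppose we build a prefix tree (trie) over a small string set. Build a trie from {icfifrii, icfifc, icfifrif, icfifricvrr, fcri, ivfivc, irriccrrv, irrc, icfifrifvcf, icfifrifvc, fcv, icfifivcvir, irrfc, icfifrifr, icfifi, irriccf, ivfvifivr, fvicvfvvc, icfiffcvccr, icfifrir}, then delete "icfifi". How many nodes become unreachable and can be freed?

0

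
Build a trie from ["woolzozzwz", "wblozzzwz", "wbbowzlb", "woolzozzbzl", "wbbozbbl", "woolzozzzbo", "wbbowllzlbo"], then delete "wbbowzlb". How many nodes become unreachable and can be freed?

A node on "wbbowzlb"'s path can go only if nothing else ends at it or branches off below it.
The suffix "zlb" (3 nodes) is used only by "wbbowzlb"; the node for "wbbow" still has the child "l", so pruning stops there.
Nodes removed: 3

3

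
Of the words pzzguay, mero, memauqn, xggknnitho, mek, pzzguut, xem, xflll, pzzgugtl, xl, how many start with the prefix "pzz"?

Filter for entries beginning with "pzz":
Words under "pzz": pzzguay, pzzgugtl, pzzguut
Count: 3

3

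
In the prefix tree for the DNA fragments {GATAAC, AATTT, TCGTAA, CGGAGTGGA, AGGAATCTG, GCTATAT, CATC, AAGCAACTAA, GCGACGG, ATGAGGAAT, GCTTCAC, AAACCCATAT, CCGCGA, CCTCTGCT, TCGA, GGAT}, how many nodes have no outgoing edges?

16

Leaves are exactly the stored words that no other stored word extends.
Those words: "AAACCCATAT", "AAGCAACTAA", "AATTT", "AGGAATCTG", "ATGAGGAAT", "CATC", "CCGCGA", "CCTCTGCT", "CGGAGTGGA", "GATAAC", "GCGACGG", "GCTATAT", "GCTTCAC", "GGAT", "TCGA", "TCGTAA"
Leaf count: 16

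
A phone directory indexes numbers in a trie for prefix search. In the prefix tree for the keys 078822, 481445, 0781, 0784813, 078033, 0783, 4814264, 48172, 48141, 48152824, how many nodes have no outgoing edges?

10

Leaves are exactly the stored words that no other stored word extends.
Those words: "078033", "0781", "0783", "0784813", "078822", "48141", "4814264", "481445", "48152824", "48172"
Leaf count: 10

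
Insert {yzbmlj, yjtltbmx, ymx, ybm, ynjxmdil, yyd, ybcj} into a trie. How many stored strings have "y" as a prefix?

7

Filter for entries beginning with "y":
Matches: "ybcj", "ybm", "yjtltbmx", "ymx", "ynjxmdil", "yyd", "yzbmlj"
Count: 7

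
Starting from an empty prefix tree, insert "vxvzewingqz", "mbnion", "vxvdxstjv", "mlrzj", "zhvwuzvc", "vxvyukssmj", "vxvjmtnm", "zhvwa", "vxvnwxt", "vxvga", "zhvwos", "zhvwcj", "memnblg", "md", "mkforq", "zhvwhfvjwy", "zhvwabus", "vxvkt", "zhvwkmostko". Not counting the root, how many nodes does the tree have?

88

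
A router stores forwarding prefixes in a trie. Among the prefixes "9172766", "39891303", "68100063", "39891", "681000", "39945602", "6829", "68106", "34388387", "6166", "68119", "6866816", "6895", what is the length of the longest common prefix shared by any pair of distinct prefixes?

6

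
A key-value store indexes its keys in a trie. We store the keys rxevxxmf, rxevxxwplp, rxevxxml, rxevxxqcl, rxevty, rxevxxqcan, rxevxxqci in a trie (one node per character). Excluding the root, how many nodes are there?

Trace insertions, counting only characters that open a new branch:
  "rxevxxmf" → 8 new (r, x, e, v, x, x, m, f)
  "rxevxxwplp" → prefix "rxevxx" already present; 4 new (w, p, l, p)
  "rxevxxml" → prefix "rxevxxm" already present; 1 new (l)
  "rxevxxqcl" → prefix "rxevxx" already present; 3 new (q, c, l)
  "rxevty" → prefix "rxev" already present; 2 new (t, y)
  "rxevxxqcan" → prefix "rxevxxqc" already present; 2 new (a, n)
  "rxevxxqci" → prefix "rxevxxqc" already present; 1 new (i)
Total nodes = 8 + 4 + 1 + 3 + 2 + 2 + 1 = 21

21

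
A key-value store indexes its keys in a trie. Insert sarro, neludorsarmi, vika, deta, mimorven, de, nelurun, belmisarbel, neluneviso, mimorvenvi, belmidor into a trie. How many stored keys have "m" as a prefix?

Traverse to the node for "m", then collect every word in that subtree.
Words under "m": mimorven, mimorvenvi
Count: 2

2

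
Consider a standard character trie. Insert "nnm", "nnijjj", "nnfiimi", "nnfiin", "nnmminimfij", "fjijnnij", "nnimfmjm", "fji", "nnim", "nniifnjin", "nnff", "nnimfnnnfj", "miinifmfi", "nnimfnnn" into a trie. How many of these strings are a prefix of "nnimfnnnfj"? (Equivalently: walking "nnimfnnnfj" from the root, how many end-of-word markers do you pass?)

3

Traverse "nnimfnnnfj" character by character; count nodes along the way that are marked as word ends.
Prefixes of the query that are stored words: "nnim", "nnimfnnn", "nnimfnnnfj"
Count: 3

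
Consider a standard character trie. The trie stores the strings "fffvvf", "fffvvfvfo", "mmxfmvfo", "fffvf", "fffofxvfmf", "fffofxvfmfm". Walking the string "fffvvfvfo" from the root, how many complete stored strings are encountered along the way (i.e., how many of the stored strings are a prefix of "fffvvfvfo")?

2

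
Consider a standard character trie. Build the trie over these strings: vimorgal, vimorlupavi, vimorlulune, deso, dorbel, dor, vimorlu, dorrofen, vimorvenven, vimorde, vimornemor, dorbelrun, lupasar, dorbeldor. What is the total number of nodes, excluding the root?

58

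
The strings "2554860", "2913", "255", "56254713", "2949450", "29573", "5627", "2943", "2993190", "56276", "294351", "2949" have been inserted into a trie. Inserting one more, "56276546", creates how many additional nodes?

The longest prefix of "56276546" already in the trie is "56276" (length 5).
Each of the 3 remaining characters creates one node.

3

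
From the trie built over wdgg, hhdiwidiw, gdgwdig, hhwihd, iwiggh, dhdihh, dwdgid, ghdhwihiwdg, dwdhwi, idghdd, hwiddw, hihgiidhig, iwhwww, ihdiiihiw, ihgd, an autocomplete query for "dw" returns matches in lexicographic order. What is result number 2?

Words with prefix "dw", in lexicographic order: "dwdgid", "dwdhwi"
The 2nd is dwdhwi.

dwdhwi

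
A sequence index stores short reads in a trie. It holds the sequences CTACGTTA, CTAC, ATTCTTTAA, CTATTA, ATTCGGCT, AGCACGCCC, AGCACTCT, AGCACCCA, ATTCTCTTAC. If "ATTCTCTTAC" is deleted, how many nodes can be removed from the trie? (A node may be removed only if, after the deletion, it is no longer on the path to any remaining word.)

5

A node on "ATTCTCTTAC"'s path can go only if nothing else ends at it or branches off below it.
The suffix "CTTAC" (5 nodes) is used only by "ATTCTCTTAC"; the node for "ATTCT" still has the child "T", so pruning stops there.
Nodes removed: 5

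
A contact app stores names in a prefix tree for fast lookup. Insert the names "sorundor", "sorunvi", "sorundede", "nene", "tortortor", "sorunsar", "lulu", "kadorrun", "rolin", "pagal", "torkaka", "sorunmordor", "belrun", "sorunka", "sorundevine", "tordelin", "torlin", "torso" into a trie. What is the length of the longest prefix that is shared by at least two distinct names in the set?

7

Equivalently: take the maximum, over all pairs, of their longest common prefix length.
"sorundede" and "sorundevine" agree on "sorunde" (7 characters) before diverging; nothing deeper is shared.
Longest shared-prefix length: 7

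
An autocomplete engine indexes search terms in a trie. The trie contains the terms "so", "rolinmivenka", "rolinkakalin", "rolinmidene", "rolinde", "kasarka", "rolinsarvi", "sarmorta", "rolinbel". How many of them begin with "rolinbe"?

Traverse to the node for "rolinbe", then collect every word in that subtree.
Words under "rolinbe": rolinbel
Count: 1

1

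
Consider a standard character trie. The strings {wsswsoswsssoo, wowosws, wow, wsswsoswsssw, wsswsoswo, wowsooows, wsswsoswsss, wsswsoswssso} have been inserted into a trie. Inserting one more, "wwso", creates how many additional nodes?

The longest prefix of "wwso" already in the trie is "w" (length 1).
So 4 − 1 = 3 new nodes.

3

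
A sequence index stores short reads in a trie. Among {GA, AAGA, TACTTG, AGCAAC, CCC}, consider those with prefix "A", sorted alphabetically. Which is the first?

DFS of the "A" subtree visits, in order: "AAGA", "AGCAAC"
The 1st is AAGA.

AAGA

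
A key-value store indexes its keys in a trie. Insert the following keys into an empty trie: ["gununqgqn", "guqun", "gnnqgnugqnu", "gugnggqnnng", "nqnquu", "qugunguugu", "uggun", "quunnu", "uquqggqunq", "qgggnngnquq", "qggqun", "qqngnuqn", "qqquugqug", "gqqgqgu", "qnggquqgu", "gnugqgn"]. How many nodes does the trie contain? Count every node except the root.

Trace insertions, counting only characters that open a new branch:
  "gununqgqn" → 9 new (g, u, n, u, n, q, g, q, n)
  "guqun" → prefix "gu" already present; 3 new (q, u, n)
  "gnnqgnugqnu" → prefix "g" already present; 10 new (n, n, q, g, n, u, g, q, n, u)
  "gugnggqnnng" → prefix "gu" already present; 9 new (g, n, g, g, q, n, n, n, g)
  "nqnquu" → 6 new (n, q, n, q, u, u)
  "qugunguugu" → 10 new (q, u, g, u, n, g, u, u, g, u)
  "uggun" → 5 new (u, g, g, u, n)
  "quunnu" → prefix "qu" already present; 4 new (u, n, n, u)
  "uquqggqunq" → prefix "u" already present; 9 new (q, u, q, g, g, q, u, n, q)
  "qgggnngnquq" → prefix "q" already present; 10 new (g, g, g, n, n, g, n, q, u, q)
  "qggqun" → prefix "qgg" already present; 3 new (q, u, n)
  "qqngnuqn" → prefix "q" already present; 7 new (q, n, g, n, u, q, n)
  "qqquugqug" → prefix "qq" already present; 7 new (q, u, u, g, q, u, g)
  "gqqgqgu" → prefix "g" already present; 6 new (q, q, g, q, g, u)
  "qnggquqgu" → prefix "q" already present; 8 new (n, g, g, q, u, q, g, u)
  "gnugqgn" → prefix "gn" already present; 5 new (u, g, q, g, n)
Total nodes = 9 + 3 + 10 + 9 + 6 + 10 + 5 + 4 + 9 + 10 + 3 + 7 + 7 + 6 + 8 + 5 = 111

111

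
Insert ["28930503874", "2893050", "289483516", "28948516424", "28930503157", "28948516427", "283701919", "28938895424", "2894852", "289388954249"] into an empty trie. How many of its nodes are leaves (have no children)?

A leaf is a node with no children — equivalently, the end of a word that is not a proper prefix of any other stored word.
Those words: "283701919", "28930503157", "28930503874", "289388954249", "289483516", "28948516424", "28948516427", "2894852"
Leaf count: 8

8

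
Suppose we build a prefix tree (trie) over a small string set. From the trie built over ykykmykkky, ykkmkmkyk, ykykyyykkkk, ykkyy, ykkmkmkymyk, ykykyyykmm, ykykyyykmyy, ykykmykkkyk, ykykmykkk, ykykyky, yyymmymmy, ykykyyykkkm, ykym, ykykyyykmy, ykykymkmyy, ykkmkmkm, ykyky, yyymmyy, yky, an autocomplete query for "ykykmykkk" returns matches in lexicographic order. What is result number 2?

ykykmykkky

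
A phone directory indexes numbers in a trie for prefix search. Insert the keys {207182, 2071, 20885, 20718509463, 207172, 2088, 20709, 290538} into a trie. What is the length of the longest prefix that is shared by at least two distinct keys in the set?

5

Look for the deepest trie node that still has at least two words in its subtree.
"207182" and "20718509463" agree on "20718" (5 characters) before diverging; nothing deeper is shared.
Longest shared-prefix length: 5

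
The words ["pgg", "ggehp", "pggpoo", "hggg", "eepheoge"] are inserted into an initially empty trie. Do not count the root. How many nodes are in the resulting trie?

Count nodes per top-level branch (shared prefixes stored once):
  'e'-branch (eepheoge): 8 nodes
  'g'-branch (ggehp): 5 nodes
  'h'-branch (hggg): 4 nodes
  'p'-branch (pgg, pggpoo): 6 nodes
Sum: 23

23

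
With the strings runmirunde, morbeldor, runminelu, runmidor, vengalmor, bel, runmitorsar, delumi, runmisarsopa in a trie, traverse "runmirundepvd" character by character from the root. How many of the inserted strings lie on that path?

Walk "runmirundepvd" from the root; an end-of-word marker is hit whenever a stored word is a prefix of "runmirundepvd".
Prefixes of the query that are stored words: "runmirunde"
Count: 1

1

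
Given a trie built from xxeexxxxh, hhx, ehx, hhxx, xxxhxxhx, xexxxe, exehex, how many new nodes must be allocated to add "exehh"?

"exeh" is already a path in the trie; the remaining "h" must be added.
New nodes needed: |"exehh"| − 4 = 5 − 4 = 1.

1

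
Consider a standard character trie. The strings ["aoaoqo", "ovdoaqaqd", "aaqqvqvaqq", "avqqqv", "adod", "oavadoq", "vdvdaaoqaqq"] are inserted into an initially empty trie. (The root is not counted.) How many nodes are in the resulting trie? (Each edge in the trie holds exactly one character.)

For each word, the new-node count is its length minus the longest prefix already in the trie:
  "aoaoqo" → 6 new (a, o, a, o, q, o)
  "ovdoaqaqd" → 9 new (o, v, d, o, a, q, a, q, d)
  "aaqqvqvaqq" → prefix "a" already present; 9 new (a, q, q, v, q, v, a, q, q)
  "avqqqv" → prefix "a" already present; 5 new (v, q, q, q, v)
  "adod" → prefix "a" already present; 3 new (d, o, d)
  "oavadoq" → prefix "o" already present; 6 new (a, v, a, d, o, q)
  "vdvdaaoqaqq" → 11 new (v, d, v, d, a, a, o, q, a, q, q)
Total nodes = 6 + 9 + 9 + 5 + 3 + 6 + 11 = 49

49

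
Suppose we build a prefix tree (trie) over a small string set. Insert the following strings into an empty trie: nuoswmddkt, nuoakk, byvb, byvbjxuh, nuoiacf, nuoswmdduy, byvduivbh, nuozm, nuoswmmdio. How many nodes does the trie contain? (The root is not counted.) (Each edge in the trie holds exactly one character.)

Insert word by word; a character creates a node only if that edge doesn't already exist:
  "nuoswmddkt" → 10 new (n, u, o, s, w, m, d, d, k, t)
  "nuoakk" → prefix "nuo" already present; 3 new (a, k, k)
  "byvb" → 4 new (b, y, v, b)
  "byvbjxuh" → prefix "byvb" already present; 4 new (j, x, u, h)
  "nuoiacf" → prefix "nuo" already present; 4 new (i, a, c, f)
  "nuoswmdduy" → prefix "nuoswmdd" already present; 2 new (u, y)
  "byvduivbh" → prefix "byv" already present; 6 new (d, u, i, v, b, h)
  "nuozm" → prefix "nuo" already present; 2 new (z, m)
  "nuoswmmdio" → prefix "nuoswm" already present; 4 new (m, d, i, o)
Total nodes = 10 + 3 + 4 + 4 + 4 + 2 + 6 + 2 + 4 = 39

39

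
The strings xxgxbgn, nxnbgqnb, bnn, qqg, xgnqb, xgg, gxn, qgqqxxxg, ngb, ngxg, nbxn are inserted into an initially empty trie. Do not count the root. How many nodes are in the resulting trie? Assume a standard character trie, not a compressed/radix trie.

43

For each word, the new-node count is its length minus the longest prefix already in the trie:
  "xxgxbgn" → 7 new (x, x, g, x, b, g, n)
  "nxnbgqnb" → 8 new (n, x, n, b, g, q, n, b)
  "bnn" → 3 new (b, n, n)
  "qqg" → 3 new (q, q, g)
  "xgnqb" → prefix "x" already present; 4 new (g, n, q, b)
  "xgg" → prefix "xg" already present; 1 new (g)
  "gxn" → 3 new (g, x, n)
  "qgqqxxxg" → prefix "q" already present; 7 new (g, q, q, x, x, x, g)
  "ngb" → prefix "n" already present; 2 new (g, b)
  "ngxg" → prefix "ng" already present; 2 new (x, g)
  "nbxn" → prefix "n" already present; 3 new (b, x, n)
Total nodes = 7 + 8 + 3 + 3 + 4 + 1 + 3 + 7 + 2 + 2 + 3 = 43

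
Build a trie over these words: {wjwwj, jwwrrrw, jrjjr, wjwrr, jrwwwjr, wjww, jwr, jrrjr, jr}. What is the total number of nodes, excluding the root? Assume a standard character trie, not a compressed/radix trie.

27

For each word, the new-node count is its length minus the longest prefix already in the trie:
  "wjwwj" → 5 new (w, j, w, w, j)
  "jwwrrrw" → 7 new (j, w, w, r, r, r, w)
  "jrjjr" → prefix "j" already present; 4 new (r, j, j, r)
  "wjwrr" → prefix "wjw" already present; 2 new (r, r)
  "jrwwwjr" → prefix "jr" already present; 5 new (w, w, w, j, r)
  "wjww" → prefix "wjww" already present; 0 new (none)
  "jwr" → prefix "jw" already present; 1 new (r)
  "jrrjr" → prefix "jr" already present; 3 new (r, j, r)
  "jr" → prefix "jr" already present; 0 new (none)
Total nodes = 5 + 7 + 4 + 2 + 5 + 0 + 1 + 3 + 0 = 27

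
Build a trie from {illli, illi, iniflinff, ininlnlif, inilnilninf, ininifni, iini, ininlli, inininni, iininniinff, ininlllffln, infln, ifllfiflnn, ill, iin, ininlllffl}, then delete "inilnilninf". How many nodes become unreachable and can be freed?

8

After clearing the end-marker at "inilnilninf", prune upward until reaching a node still needed by another word.
The suffix "lnilninf" (8 nodes) is used only by "inilnilninf"; the node for "ini" still has the child "f", so pruning stops there.
Nodes removed: 8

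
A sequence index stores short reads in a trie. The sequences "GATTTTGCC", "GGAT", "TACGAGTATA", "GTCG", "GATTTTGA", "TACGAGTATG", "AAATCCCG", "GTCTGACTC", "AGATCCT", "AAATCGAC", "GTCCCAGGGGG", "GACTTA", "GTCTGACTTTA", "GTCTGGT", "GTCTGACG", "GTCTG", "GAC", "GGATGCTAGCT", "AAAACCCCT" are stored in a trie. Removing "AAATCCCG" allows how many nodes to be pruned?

3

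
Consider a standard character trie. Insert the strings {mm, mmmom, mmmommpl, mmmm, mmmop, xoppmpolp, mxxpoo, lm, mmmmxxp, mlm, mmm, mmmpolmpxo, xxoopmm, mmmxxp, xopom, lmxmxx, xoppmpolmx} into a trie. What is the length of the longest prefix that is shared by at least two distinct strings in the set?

8

Look for the deepest trie node that still has at least two words in its subtree.
"xoppmpolmx" and "xoppmpolp" agree on "xoppmpol" (8 characters) before diverging; nothing deeper is shared.
Longest shared-prefix length: 8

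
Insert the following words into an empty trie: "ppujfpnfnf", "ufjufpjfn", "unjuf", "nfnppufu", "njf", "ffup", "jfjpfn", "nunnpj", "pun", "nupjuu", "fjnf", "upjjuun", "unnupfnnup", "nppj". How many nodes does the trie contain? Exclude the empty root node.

74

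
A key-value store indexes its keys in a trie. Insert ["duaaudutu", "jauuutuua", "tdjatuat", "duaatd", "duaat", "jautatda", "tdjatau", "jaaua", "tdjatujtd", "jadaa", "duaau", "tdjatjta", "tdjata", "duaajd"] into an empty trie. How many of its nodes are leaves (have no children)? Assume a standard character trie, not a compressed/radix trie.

Leaves are exactly the stored words that no other stored word extends.
Those words: "duaajd", "duaatd", "duaaudutu", "jaaua", "jadaa", "jautatda", "jauuutuua", "tdjatau", "tdjatjta", "tdjatuat", "tdjatujtd"
Leaf count: 11

11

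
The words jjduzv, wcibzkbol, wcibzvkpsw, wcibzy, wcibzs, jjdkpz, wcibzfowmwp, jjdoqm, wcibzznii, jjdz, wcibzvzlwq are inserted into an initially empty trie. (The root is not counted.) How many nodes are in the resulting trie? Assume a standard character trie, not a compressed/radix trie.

For each word, the new-node count is its length minus the longest prefix already in the trie:
  "jjduzv" → 6 new (j, j, d, u, z, v)
  "wcibzkbol" → 9 new (w, c, i, b, z, k, b, o, l)
  "wcibzvkpsw" → prefix "wcibz" already present; 5 new (v, k, p, s, w)
  "wcibzy" → prefix "wcibz" already present; 1 new (y)
  "wcibzs" → prefix "wcibz" already present; 1 new (s)
  "jjdkpz" → prefix "jjd" already present; 3 new (k, p, z)
  "wcibzfowmwp" → prefix "wcibz" already present; 6 new (f, o, w, m, w, p)
  "jjdoqm" → prefix "jjd" already present; 3 new (o, q, m)
  "wcibzznii" → prefix "wcibz" already present; 4 new (z, n, i, i)
  "jjdz" → prefix "jjd" already present; 1 new (z)
  "wcibzvzlwq" → prefix "wcibzv" already present; 4 new (z, l, w, q)
Total nodes = 6 + 9 + 5 + 1 + 1 + 3 + 6 + 3 + 4 + 1 + 4 = 43

43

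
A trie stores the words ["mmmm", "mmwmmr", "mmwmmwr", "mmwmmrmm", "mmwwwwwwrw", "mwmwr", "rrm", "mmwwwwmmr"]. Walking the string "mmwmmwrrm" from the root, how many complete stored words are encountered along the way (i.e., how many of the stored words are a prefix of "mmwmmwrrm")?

1

Walk "mmwmmwrrm" from the root; an end-of-word marker is hit whenever a stored word is a prefix of "mmwmmwrrm".
Prefixes of the query that are stored words: "mmwmmwr"
Count: 1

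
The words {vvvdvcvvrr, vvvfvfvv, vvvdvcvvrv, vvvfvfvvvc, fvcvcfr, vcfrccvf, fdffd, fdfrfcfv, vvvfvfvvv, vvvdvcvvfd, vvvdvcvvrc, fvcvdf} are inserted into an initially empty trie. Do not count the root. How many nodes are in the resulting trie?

For each word, the new-node count is its length minus the longest prefix already in the trie:
  "vvvdvcvvrr" → 10 new (v, v, v, d, v, c, v, v, r, r)
  "vvvfvfvv" → prefix "vvv" already present; 5 new (f, v, f, v, v)
  "vvvdvcvvrv" → prefix "vvvdvcvvr" already present; 1 new (v)
  "vvvfvfvvvc" → prefix "vvvfvfvv" already present; 2 new (v, c)
  "fvcvcfr" → 7 new (f, v, c, v, c, f, r)
  "vcfrccvf" → prefix "v" already present; 7 new (c, f, r, c, c, v, f)
  "fdffd" → prefix "f" already present; 4 new (d, f, f, d)
  "fdfrfcfv" → prefix "fdf" already present; 5 new (r, f, c, f, v)
  "vvvfvfvvv" → prefix "vvvfvfvvv" already present; 0 new (none)
  "vvvdvcvvfd" → prefix "vvvdvcvv" already present; 2 new (f, d)
  "vvvdvcvvrc" → prefix "vvvdvcvvr" already present; 1 new (c)
  "fvcvdf" → prefix "fvcv" already present; 2 new (d, f)
Total nodes = 10 + 5 + 1 + 2 + 7 + 7 + 4 + 5 + 0 + 2 + 1 + 2 = 46

46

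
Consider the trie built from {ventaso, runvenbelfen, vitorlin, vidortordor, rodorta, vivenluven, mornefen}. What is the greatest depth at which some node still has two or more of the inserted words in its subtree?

Look for the deepest trie node that still has at least two words in its subtree.
e.g. "vidortordor" and "vitorlin" share the prefix "vi" of length 2; no pair shares a longer one.
Longest shared-prefix length: 2

2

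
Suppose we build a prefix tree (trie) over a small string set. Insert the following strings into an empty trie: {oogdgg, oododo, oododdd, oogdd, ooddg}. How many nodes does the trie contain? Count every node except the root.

Count nodes per top-level branch (shared prefixes stored once):
  'o'-branch (ooddg, oododdd, oododo, oogdd, oogdgg): 15 nodes
Sum: 15

15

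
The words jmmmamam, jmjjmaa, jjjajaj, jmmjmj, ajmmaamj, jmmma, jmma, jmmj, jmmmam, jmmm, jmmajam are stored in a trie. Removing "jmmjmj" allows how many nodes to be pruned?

A node on "jmmjmj"'s path can go only if nothing else ends at it or branches off below it.
The suffix "mj" (2 nodes) is used only by "jmmjmj"; "jmmj" is itself a stored word, so pruning stops there.
Nodes removed: 2

2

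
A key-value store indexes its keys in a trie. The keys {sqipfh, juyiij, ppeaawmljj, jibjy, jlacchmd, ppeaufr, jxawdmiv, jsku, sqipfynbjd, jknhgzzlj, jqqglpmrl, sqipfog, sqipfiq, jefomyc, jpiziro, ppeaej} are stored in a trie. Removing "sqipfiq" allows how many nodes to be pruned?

Walk "sqipfiq" from the leaf back toward the root, removing each node that no remaining word uses.
The suffix "iq" (2 nodes) is used only by "sqipfiq"; the node for "sqipf" still has the child "h", so pruning stops there.
Nodes removed: 2

2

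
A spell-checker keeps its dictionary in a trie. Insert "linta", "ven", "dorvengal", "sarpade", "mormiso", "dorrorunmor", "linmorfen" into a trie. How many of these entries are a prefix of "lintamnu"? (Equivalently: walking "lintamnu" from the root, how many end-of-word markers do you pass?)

1

Walk "lintamnu" from the root; an end-of-word marker is hit whenever a stored word is a prefix of "lintamnu".
Prefixes of the query that are stored words: "linta"
Count: 1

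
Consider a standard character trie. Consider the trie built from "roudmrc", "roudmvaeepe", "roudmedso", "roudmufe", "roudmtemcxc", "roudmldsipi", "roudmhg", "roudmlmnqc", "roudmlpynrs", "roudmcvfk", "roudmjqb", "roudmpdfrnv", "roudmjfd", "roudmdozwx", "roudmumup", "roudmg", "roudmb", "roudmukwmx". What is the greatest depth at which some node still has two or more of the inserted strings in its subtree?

6

The deepest shared node is where two words last agree before diverging.
e.g. "roudmjfd" and "roudmjqb" share the prefix "roudmj" of length 6; no pair shares a longer one.
Longest shared-prefix length: 6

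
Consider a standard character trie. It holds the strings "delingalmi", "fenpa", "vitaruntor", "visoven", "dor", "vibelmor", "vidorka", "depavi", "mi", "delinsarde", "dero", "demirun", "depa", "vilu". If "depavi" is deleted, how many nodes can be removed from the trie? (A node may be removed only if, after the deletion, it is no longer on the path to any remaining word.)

After clearing the end-marker at "depavi", prune upward until reaching a node still needed by another word.
The suffix "vi" (2 nodes) is used only by "depavi"; "depa" is itself a stored word, so pruning stops there.
Nodes removed: 2

2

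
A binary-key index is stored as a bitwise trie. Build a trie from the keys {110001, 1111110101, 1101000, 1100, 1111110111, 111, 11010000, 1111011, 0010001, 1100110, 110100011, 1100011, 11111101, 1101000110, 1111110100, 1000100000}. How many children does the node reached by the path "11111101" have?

2

Walk "11111101" from the root, arriving at one node.
Distinct next characters after "11111101": 0, 1.
That node has 2 child edges.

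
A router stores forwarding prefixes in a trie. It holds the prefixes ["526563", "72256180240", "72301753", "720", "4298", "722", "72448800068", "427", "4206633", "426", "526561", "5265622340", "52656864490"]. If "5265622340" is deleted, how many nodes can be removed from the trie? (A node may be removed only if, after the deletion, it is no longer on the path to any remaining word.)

5

Walk "5265622340" from the leaf back toward the root, removing each node that no remaining word uses.
The suffix "22340" (5 nodes) is used only by "5265622340"; the node for "52656" still has the child "3", so pruning stops there.
Nodes removed: 5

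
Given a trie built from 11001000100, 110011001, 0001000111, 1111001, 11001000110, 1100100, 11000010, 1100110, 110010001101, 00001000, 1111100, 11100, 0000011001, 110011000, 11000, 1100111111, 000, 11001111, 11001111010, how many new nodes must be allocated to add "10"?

1

"1" is already a path in the trie; the remaining "0" must be added.
New nodes needed: |"10"| − 1 = 2 − 1 = 1.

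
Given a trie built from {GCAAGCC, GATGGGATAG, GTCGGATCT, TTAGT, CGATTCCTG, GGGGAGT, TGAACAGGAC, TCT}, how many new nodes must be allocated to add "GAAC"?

Walking "GAAC" from the root, the first 2 characters ("GA") follow existing edges; "A" is the first miss.
So 4 − 2 = 2 new nodes.

2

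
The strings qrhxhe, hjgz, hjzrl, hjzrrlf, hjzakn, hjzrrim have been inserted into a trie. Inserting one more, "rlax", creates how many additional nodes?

No existing word starts with "r", so every character of "rlax" needs a new node.
4 − 0 = 4 new nodes.

4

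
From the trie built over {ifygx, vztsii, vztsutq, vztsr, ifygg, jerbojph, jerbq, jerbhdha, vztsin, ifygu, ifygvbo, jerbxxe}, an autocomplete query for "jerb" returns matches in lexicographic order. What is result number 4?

jerbxxe

DFS of the "jerb" subtree visits, in order: "jerbhdha", "jerbojph", "jerbq", "jerbxxe"
Position 4: jerbxxe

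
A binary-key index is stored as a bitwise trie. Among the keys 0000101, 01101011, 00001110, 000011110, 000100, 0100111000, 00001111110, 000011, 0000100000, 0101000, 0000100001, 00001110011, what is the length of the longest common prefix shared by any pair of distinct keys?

The deepest shared node is where two words last agree before diverging.
e.g. "0000100000" and "0000100001" share the prefix "000010000" of length 9; no pair shares a longer one.
Longest shared-prefix length: 9

9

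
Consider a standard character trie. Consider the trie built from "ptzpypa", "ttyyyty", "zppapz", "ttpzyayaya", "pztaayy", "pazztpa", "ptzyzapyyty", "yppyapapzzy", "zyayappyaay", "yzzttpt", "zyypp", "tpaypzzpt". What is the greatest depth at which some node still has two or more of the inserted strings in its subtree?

3

The deepest shared node is where two words last agree before diverging.
"ptzpypa" and "ptzyzapyyty" agree on "ptz" (3 characters) before diverging; nothing deeper is shared.
Longest shared-prefix length: 3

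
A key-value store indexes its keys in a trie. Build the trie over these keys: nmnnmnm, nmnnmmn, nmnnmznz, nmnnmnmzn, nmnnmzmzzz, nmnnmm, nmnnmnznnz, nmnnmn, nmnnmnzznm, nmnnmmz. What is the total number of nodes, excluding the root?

Count nodes per top-level branch (shared prefixes stored once):
  'n'-branch (nmnnmm, nmnnmmn, nmnnmmz, nmnnmn, nmnnmnm, nmnnmnmzn, nmnnmnznnz, nmnnmnzznm, nmnnmzmzzz, nmnnmznz): 26 nodes
Sum: 26

26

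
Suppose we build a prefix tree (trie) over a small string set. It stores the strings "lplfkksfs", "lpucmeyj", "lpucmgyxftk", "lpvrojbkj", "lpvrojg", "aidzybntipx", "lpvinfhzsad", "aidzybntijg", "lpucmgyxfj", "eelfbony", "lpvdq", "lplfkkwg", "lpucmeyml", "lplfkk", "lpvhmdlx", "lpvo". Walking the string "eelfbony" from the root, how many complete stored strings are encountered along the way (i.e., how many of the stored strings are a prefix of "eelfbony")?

Check each prefix of "eelfbony" against the stored set — each match is an end-marker on the path.
Prefixes of the query that are stored words: "eelfbony"
Count: 1

1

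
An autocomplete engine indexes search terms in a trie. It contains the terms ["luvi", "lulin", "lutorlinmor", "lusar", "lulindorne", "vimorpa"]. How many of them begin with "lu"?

5

Traverse to the node for "lu", then collect every word in that subtree.
Words under "lu": lulin, lulindorne, lusar, lutorlinmor, luvi
Count: 5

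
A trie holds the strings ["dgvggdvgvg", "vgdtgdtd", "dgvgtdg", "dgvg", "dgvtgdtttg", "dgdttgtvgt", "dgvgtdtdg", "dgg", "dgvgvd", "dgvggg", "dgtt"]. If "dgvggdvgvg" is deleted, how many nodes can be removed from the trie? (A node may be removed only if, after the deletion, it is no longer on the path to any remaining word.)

After clearing the end-marker at "dgvggdvgvg", prune upward until reaching a node still needed by another word.
The suffix "dvgvg" (5 nodes) is used only by "dgvggdvgvg"; the node for "dgvgg" still has the child "g", so pruning stops there.
Nodes removed: 5

5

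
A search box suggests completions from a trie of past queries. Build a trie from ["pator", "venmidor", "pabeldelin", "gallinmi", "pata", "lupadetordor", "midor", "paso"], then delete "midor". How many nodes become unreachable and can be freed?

5

Walk "midor" from the leaf back toward the root, removing each node that no remaining word uses.
No other word shares any prefix with "midor", so all 5 of its nodes go.
Nodes removed: 5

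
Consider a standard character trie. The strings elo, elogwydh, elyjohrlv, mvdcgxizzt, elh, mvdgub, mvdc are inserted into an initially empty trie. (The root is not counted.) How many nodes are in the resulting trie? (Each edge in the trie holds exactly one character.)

29

For each word, the new-node count is its length minus the longest prefix already in the trie:
  "elo" → 3 new (e, l, o)
  "elogwydh" → prefix "elo" already present; 5 new (g, w, y, d, h)
  "elyjohrlv" → prefix "el" already present; 7 new (y, j, o, h, r, l, v)
  "mvdcgxizzt" → 10 new (m, v, d, c, g, x, i, z, z, t)
  "elh" → prefix "el" already present; 1 new (h)
  "mvdgub" → prefix "mvd" already present; 3 new (g, u, b)
  "mvdc" → prefix "mvdc" already present; 0 new (none)
Total nodes = 3 + 5 + 7 + 10 + 1 + 3 + 0 = 29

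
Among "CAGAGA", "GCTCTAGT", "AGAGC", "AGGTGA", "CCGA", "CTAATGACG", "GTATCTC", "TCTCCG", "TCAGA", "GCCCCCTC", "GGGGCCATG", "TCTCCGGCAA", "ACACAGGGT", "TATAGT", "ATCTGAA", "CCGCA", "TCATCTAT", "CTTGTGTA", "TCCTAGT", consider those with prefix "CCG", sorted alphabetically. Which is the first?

DFS of the "CCG" subtree visits, in order: "CCGA", "CCGCA"
Position 1: CCGA

CCGA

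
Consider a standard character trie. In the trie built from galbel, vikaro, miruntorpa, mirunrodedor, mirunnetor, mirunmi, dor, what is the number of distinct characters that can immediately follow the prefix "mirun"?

4

The children of the "mirun" node are the distinct next characters among strings starting with "mirun".
Distinct next characters after "mirun": m, n, r, t.
That node has 4 child edges.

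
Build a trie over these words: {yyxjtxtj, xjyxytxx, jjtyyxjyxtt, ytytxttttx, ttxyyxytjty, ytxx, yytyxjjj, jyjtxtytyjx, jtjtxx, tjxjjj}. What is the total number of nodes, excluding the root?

Count nodes per top-level branch (shared prefixes stored once):
  'j'-branch (jjtyyxjyxtt, jtjtxx, jyjtxtytyjx): 26 nodes
  't'-branch (tjxjjj, ttxyyxytjty): 16 nodes
  'x'-branch (xjyxytxx): 8 nodes
  'y'-branch (ytxx, ytytxttttx, yytyxjjj, yyxjtxtj): 25 nodes
Sum: 75

75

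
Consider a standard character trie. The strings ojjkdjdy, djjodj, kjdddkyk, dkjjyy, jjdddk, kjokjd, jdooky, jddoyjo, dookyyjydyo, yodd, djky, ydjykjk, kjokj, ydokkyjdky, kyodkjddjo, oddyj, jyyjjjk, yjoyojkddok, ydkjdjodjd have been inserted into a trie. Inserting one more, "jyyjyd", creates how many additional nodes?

Walking "jyyjyd" from the root, the first 4 characters ("jyyj") follow existing edges; "y" is the first miss.
New nodes needed: |"jyyjyd"| − 4 = 6 − 4 = 2.

2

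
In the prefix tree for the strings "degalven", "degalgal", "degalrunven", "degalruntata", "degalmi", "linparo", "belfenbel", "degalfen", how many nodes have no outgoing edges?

8

Leaves are exactly the stored words that no other stored word extends.
Those words: "belfenbel", "degalfen", "degalgal", "degalmi", "degalruntata", "degalrunven", "degalven", "linparo"
Leaf count: 8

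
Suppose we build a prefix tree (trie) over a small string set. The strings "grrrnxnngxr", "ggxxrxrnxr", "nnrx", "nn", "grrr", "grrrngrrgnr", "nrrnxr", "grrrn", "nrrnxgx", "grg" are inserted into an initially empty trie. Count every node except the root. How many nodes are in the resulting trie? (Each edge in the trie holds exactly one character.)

Trace insertions, counting only characters that open a new branch:
  "grrrnxnngxr" → 11 new (g, r, r, r, n, x, n, n, g, x, r)
  "ggxxrxrnxr" → prefix "g" already present; 9 new (g, x, x, r, x, r, n, x, r)
  "nnrx" → 4 new (n, n, r, x)
  "nn" → prefix "nn" already present; 0 new (none)
  "grrr" → prefix "grrr" already present; 0 new (none)
  "grrrngrrgnr" → prefix "grrrn" already present; 6 new (g, r, r, g, n, r)
  "nrrnxr" → prefix "n" already present; 5 new (r, r, n, x, r)
  "grrrn" → prefix "grrrn" already present; 0 new (none)
  "nrrnxgx" → prefix "nrrnx" already present; 2 new (g, x)
  "grg" → prefix "gr" already present; 1 new (g)
Total nodes = 11 + 9 + 4 + 0 + 0 + 6 + 5 + 0 + 2 + 1 = 38

38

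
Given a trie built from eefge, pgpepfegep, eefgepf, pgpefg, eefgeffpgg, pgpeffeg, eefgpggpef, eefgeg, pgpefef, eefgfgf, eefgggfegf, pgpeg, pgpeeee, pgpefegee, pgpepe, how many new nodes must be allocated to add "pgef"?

Walking "pgef" from the root, the first 2 characters ("pg") follow existing edges; "e" is the first miss.
New nodes needed: |"pgef"| − 2 = 4 − 2 = 2.

2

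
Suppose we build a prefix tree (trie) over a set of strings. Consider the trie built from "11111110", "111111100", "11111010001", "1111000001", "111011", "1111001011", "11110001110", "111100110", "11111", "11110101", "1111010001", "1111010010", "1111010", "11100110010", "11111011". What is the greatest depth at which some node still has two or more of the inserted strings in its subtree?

8

Look for the deepest trie node that still has at least two words in its subtree.
e.g. "1111010001" and "1111010010" share the prefix "11110100" of length 8; no pair shares a longer one.
Longest shared-prefix length: 8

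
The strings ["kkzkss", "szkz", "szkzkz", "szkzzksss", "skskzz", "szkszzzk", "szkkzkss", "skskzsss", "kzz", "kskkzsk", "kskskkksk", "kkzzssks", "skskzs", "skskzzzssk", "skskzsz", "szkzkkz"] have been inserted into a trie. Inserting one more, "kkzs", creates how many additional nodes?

1

Walking "kkzs" from the root, the first 3 characters ("kkz") follow existing edges; "s" is the first miss.
Each of the 1 remaining characters creates one node.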